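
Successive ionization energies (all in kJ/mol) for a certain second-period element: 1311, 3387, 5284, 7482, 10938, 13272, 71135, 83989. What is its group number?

Look for the largest jump between consecutive ionization energies: IE7/IE6 ≈ 5.4, far larger than any earlier ratio.
That jump marks the point where a core electron is being removed. So the atom has 6 valence electrons.
A main-group element with 6 valence electrons is in group 16.

Group 16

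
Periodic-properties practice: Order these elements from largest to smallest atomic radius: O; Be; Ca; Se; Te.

Ca > Te > Se > Be > O

Be is in period 2, group 2; O is in period 2, group 16; Ca is in period 4, group 2; Se is in period 4, group 16; Te is in period 5, group 16.
Radius decreases left→right (rising Z_eff, same n) and increases top→bottom (higher n).
These span different periods and groups, so the two trends combine.
Be > O: Be lies to the left of O in period 2, so the across-period effect alone puts Be larger.
Se > Be: period and group pull opposite ways; the down-group shift dominates (116 vs 102 pm).
Te > Se: Te sits below Se in group 16, so the down-group effect alone puts Te larger.
Ca > Te: period and group pull opposite ways; the across-period shift dominates (171 vs 136 pm).
For reference (pm): Be 102, O 63, Ca 171, Se 116, Te 136.
So from largest to smallest: Ca > Te > Se > Be > O.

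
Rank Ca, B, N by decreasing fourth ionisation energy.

B > N > Ca

The fourth ionization energy removes an electron from the +3 ion. For each element: Ca³⁺ is already 1 electron into the core; B³⁺ is the bare [He] core; N³⁺ still has 2 valence electrons.
Usually core removal costs more than valence removal, but here the competition is close: a tightly held n=2 valence electron can cost more to remove than an n=3 core electron, so the actual values have to decide it.
The numbers (kJ/mol): Ca 6491, B 25026, N 7475.
Overall IE_4 order: Ca < N < B.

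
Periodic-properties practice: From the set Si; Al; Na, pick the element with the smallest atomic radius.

Si

Na is in period 3, group 1; Al is in period 3, group 13; Si is in period 3, group 14.
Atomic radius shrinks across a period as nuclear charge pulls the same shell inward, and grows down a group as new shells are added.
All lie in period 3, so atomic radius increases right to left.
The smallest atomic radius among these belongs to Si.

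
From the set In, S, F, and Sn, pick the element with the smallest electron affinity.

F is in period 2, group 17; S is in period 3, group 16; In is in period 5, group 13; Sn is in period 5, group 14.
Electron affinity generally becomes more exothermic across a period toward the halogens and less exothermic down a group.
Here both period and group differ, so the two effects have to be weighed against each other.
Sn > In: both are in period 5; the period trend gives Sn the larger value.
S > Sn: both effects reinforce here, so S is clearly the higher of the two.
F > S: relative to S, both the across-period and down-group shifts push F's electron affinity up.
Approximate values (kJ/mol): F 328, S 200, In 29, Sn 107.
The smallest electron affinity among these belongs to In.

In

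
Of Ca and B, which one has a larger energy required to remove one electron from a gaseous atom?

B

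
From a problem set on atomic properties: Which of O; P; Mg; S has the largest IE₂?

Consider each +1 ion: O⁺ still has 5 valence electrons; P⁺ still has 4 valence electrons; Mg⁺ still has 1 valence electron; S⁺ still has 5 valence electrons.
All are still removing valence electrons, so compare the +1 ions as you would atoms: IE_2 generally rises across a period (higher Z_eff) and falls down a group (larger shell), subject to the usual subshell exceptions.
Valence configurations: O⁺ [He]2s²2p³, P⁺ [Ne]3s²3p², Mg⁺ [Ne]3s¹, S⁺ [Ne]3s²3p³.
Approximate IE_2 values (kJ/mol): O 3388, P 1907, Mg 1451, S 2252.
So the second ionization energies run Mg < P < S < O.

O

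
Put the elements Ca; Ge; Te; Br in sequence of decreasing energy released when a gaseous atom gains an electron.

Ca is in period 4, group 2; Ge is in period 4, group 14; Br is in period 4, group 17; Te is in period 5, group 16.
Atoms with high Z_eff and room in the valence shell (especially the halogens) have the most exothermic electron affinities.
These span different periods and groups, so the two trends combine.
Ge > Ca: both are in period 4; the period trend gives Ge the larger value.
Te > Ge: the two effects oppose for this pair; the across-period effect wins (190 vs 119 kJ/mol).
Br > Te: both effects reinforce here, so Br is clearly the higher of the two.
Tabulated electron affinity (kJ/mol): Ca 2, Ge 119, Br 325, Te 190.
So from highest to lowest: Br > Te > Ge > Ca.

Br > Te > Ge > Ca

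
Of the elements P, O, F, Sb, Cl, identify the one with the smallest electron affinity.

EA tends to increase across a period and decrease down a group, though the pattern is less regular than for IE or radius.
Neither a single period nor a single group — weigh both effects.
Sb > P: this pair runs against the simple trend — see the exception note.
O > Sb: both effects reinforce here, so O is clearly the higher of the two.
F > O: both are in period 2; the period trend gives F the larger value.
Cl > F: this pair runs against the simple trend — see the exception note.
Note the exception: Sb has a higher electron affinity than P, contrary to the simple trend — both are half-filled np³, but the pairing/repulsion penalty for the added electron shrinks as the p orbitals become larger and more diffuse down the group, and for Sb that outweighs the weaker nuclear attraction.
Note the exception: Cl has a higher electron affinity than F, contrary to the simple trend — F's small 2p subshell makes the incoming electron feel strong e⁻–e⁻ repulsion, so Cl actually releases more energy on gaining an electron.
Tabulated electron affinity (kJ/mol): O 141, F 328, P 72, Cl 349, Sb 103.
The smallest electron affinity among these belongs to P.

P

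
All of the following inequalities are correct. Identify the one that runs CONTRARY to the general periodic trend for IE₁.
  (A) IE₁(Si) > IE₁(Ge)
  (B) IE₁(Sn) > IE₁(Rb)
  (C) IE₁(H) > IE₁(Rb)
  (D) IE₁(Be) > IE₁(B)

The general trend: IE₁ increases across a period and decreases down a group.
(A) Si (period 3, group 14) vs Ge (period 4, group 14): the stated order agrees with the simple trend.
(B) Sn (period 5, group 14) vs Rb (period 5, group 1): the stated order agrees with the simple trend.
(C) H (period 1, group 1) vs Rb (period 5, group 1): the stated order agrees with the simple trend.
(D) Be (period 2, group 2) vs B (period 2, group 13): the stated order contradicts the simple trend.
The exception is (D): removing B's lone 2p electron is easier than breaking Be's filled 2s².

(D)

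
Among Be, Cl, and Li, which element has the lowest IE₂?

Be

After 1 electron has been removed, what remains? Be⁺ still has 1 valence electron; Cl⁺ still has 6 valence electrons; Li⁺ is the bare [He] core.
Core electrons are held far more tightly than valence electrons, so Li tops the IE_2 order.
Valence configurations: Be⁺ [He]2s¹, Cl⁺ [Ne]3s²3p⁴.
Approximate IE_2 values (kJ/mol): Be 1757, Cl 2298, Li 7298.
Putting it together, IE_2: Be < Cl < Li.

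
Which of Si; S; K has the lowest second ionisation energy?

Si

After 1 electron has been removed, what remains? Si⁺ still has 3 valence electrons; S⁺ still has 5 valence electrons; K⁺ is the bare [Ar] core.
Core electrons are held far more tightly than valence electrons, so K tops the IE_2 order.
Valence configurations: Si⁺ [Ne]3s²3p¹, S⁺ [Ne]3s²3p³.
Tabulated IE_2 (kJ/mol): Si 1577, S 2252, K 3052.
Hence IE_2: Si < S < K.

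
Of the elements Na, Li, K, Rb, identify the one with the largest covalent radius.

Li is in period 2, group 1; Na is in period 3, group 1; K is in period 4, group 1; Rb is in period 5, group 1.
Radius decreases left→right (rising Z_eff, same n) and increases top→bottom (higher n).
All are in group 1, so atomic radius increases down the group.
The largest covalent radius among these belongs to Rb.

Rb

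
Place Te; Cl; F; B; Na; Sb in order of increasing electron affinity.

B, Na, Sb, Te, F, Cl

B is in period 2, group 13; F is in period 2, group 17; Na is in period 3, group 1; Cl is in period 3, group 17; Sb is in period 5, group 15; Te is in period 5, group 16.
Electron affinity generally becomes more exothermic across a period toward the halogens and less exothermic down a group.
Here both period and group differ, so the two effects have to be weighed against each other.
Na > B: this pair runs against the simple trend — see the exception note.
Sb > Na: the two effects oppose for this pair; the across-period effect wins (103 vs 53 kJ/mol).
Te > Sb: both are in period 5; the period trend gives Te the larger value.
F > Te: relative to Te, both the across-period and down-group shifts push F's electron affinity up.
Cl > F: this pair runs against the simple trend — see the exception note.
Note the exception: Na has a higher electron affinity than B, contrary to the simple trend — B's ns²np¹ configuration gives only a small electron affinity — the sparsely filled np subshell binds an added electron weakly.
Note the exception: Cl has a higher electron affinity than F, contrary to the simple trend — F's small 2p subshell makes the incoming electron feel strong e⁻–e⁻ repulsion, so Cl actually releases more energy on gaining an electron.
For reference (kJ/mol): B 27, F 328, Na 53, Cl 349, Sb 103, Te 190.
So from lowest to highest: B < Na < Sb < Te < F < Cl.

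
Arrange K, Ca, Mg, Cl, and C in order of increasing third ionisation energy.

Consider each +2 ion: K²⁺ is already 1 electron into the core; Ca²⁺ is the bare [Ar] core; Mg²⁺ is the bare [Ne] core; Cl²⁺ still has 5 valence electrons; C²⁺ still has 2 valence electrons.
Usually core removal costs more than valence removal, but here the competition is close: a tightly held n=2 valence electron can cost more to remove than an n=3 core electron, so the actual values have to decide it.
Valence configurations: Cl²⁺ [Ne]3s²3p³, C²⁺ [He]2s².
The numbers (kJ/mol): K 4420, Ca 4912, Mg 7733, Cl 3822, C 4620.
Putting it together, IE_3: Cl < K < C < Ca < Mg.

Cl, K, C, Ca, Mg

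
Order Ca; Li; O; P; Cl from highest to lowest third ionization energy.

Li, O, Ca, Cl, P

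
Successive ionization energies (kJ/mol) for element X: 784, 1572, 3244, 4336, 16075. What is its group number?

Group 14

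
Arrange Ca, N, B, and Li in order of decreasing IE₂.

Li, N, B, Ca

Consider each +1 ion: Ca⁺ still has 1 valence electron; N⁺ still has 4 valence electrons; B⁺ still has 2 valence electrons; Li⁺ is the bare [He] core.
Pulling an electron out of a noble-gas core costs far more than removing a remaining valence electron, so Li sits at the high end of IE_2.
Valence configurations: Ca⁺ [Ar]4s¹, N⁺ [He]2s²2p², B⁺ [He]2s².
The numbers (kJ/mol): Ca 1145, N 2856, B 2427, Li 7298.
Hence IE_2: Ca < B < N < Li.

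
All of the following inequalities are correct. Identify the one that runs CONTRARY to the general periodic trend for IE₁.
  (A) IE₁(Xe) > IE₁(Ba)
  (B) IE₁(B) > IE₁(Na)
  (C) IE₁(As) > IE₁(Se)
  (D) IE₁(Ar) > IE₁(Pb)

(C)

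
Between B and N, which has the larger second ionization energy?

IE_2 is the cost of taking one more electron from the +1 cation: B⁺ still has 2 valence electrons; N⁺ still has 4 valence electrons.
All are still removing valence electrons, so compare the +1 ions as you would atoms: IE_2 generally rises across a period (higher Z_eff) and falls down a group (larger shell), subject to the usual subshell exceptions.
Valence configurations: B⁺ [He]2s², N⁺ [He]2s²2p².
The numbers (kJ/mol): B 2427, N 2856.
Putting it together, IE_2: B < N.

N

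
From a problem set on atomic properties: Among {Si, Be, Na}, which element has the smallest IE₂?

Si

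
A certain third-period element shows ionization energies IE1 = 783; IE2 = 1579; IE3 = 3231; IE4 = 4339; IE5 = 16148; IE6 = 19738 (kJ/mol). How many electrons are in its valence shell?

Look for the largest jump between consecutive ionization energies: IE5/IE4 ≈ 3.7, far larger than any earlier ratio.
That jump marks the point where a core electron is being removed. So the atom has 4 valence electrons.

4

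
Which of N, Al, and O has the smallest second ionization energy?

The second ionization energy removes an electron from the +1 ion. For each element: N⁺ still has 4 valence electrons; Al⁺ still has 2 valence electrons; O⁺ still has 5 valence electrons.
All are still removing valence electrons, so compare the +1 ions as you would atoms: IE_2 generally rises across a period (higher Z_eff) and falls down a group (larger shell), subject to the usual subshell exceptions.
Valence configurations: N⁺ [He]2s²2p², Al⁺ [Ne]3s², O⁺ [He]2s²2p³.
The numbers (kJ/mol): N 2856, Al 1817, O 3388.
So the second ionization energies run Al < N < O.

Al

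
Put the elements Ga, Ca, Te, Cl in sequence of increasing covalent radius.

Cl < Ga < Te < Ca

Cl is in period 3, group 17; Ca is in period 4, group 2; Ga is in period 4, group 13; Te is in period 5, group 16.
Radius decreases left→right (rising Z_eff, same n) and increases top→bottom (higher n).
These span different periods and groups, so the two trends combine.
Ga > Cl: both effects reinforce here, so Ga is clearly the larger of the two.
Te > Ga: the two effects oppose for this pair; the down-group effect wins (136 vs 124 pm).
Ca > Te: period and group pull opposite ways; the across-period shift dominates (171 vs 136 pm).
Tabulated atomic radius (pm): Cl 99, Ca 171, Ga 124, Te 136.
So from smallest to largest: Cl < Ga < Te < Ca.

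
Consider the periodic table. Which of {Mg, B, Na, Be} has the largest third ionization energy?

Be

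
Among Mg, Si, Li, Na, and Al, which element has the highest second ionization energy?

Consider each +1 ion: Mg⁺ still has 1 valence electron; Si⁺ still has 3 valence electrons; Li⁺ is the bare [He] core; Na⁺ is the bare [Ne] core; Al⁺ still has 2 valence electrons.
Pulling an electron out of a noble-gas core costs far more than removing a remaining valence electron, so Na and Li sit at the high end of IE_2.
Valence configurations: Mg⁺ [Ne]3s¹, Si⁺ [Ne]3s²3p¹, Al⁺ [Ne]3s².
Si⁺ loses a lone 3p electron whereas Al⁺ must break into a filled 3s² pair, so IE_2(Al) > IE_2(Si) even though Si has the higher nuclear charge.
Approximate IE_2 values (kJ/mol): Mg 1451, Si 1577, Li 7298, Na 4562, Al 1817.
Hence IE_2: Mg < Si < Al < Na < Li.

Li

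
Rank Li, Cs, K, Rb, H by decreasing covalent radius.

H is in period 1, group 1; Li is in period 2, group 1; K is in period 4, group 1; Rb is in period 5, group 1; Cs is in period 6, group 1.
Across a period the added protons contract the valence shell; down a group each new principal shell makes the atom larger.
All are in group 1, so atomic radius increases down the group.
So from largest to smallest: Cs > Rb > K > Li > H.

Cs > Rb > K > Li > H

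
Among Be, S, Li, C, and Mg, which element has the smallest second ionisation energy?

The second ionization energy removes an electron from the +1 ion. For each element: Be⁺ still has 1 valence electron; S⁺ still has 5 valence electrons; Li⁺ is the bare [He] core; C⁺ still has 3 valence electrons; Mg⁺ still has 1 valence electron.
Breaking into a closed-shell core is much more expensive than removing a leftover valence electron — Li has the largest IE_2 here.
Valence configurations: Be⁺ [He]2s¹, S⁺ [Ne]3s²3p³, C⁺ [He]2s²2p¹, Mg⁺ [Ne]3s¹.
The numbers (kJ/mol): Be 1757, S 2252, Li 7298, C 2353, Mg 1451.
Overall IE_2 order: Mg < Be < S < C < Li.

Mg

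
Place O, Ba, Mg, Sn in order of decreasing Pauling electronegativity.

O > Sn > Mg > Ba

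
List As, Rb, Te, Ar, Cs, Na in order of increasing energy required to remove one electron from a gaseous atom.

Removing the outermost electron gets harder across a period and easier down a group.
Here both period and group differ, so the two effects have to be weighed against each other.
Rb > Cs: Rb sits above Cs in group 1, so the down-group effect alone puts Rb higher.
Na > Rb: they share group 1; the group trend gives Na the larger value.
Te > Na: the two effects oppose for this pair; the across-period effect wins (869 vs 496 kJ/mol).
As > Te: the two effects oppose for this pair; the down-group effect wins (947 vs 869 kJ/mol).
Ar > As: relative to As, both the across-period and down-group shifts push Ar's first ionization energy up.
Tabulated first ionization energy (kJ/mol): Na 496, Ar 1521, As 947, Rb 403, Te 869, Cs 376.
So from lowest to highest: Cs < Rb < Na < Te < As < Ar.

Cs, Rb, Na, Te, As, Ar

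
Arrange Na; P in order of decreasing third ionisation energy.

Na > P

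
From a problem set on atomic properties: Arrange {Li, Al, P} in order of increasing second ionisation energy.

Al < P < Li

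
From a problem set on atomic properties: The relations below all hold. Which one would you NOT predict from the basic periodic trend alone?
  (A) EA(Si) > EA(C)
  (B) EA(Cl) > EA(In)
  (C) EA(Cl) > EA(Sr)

(A)

The general trend: electron affinity increases across a period and decreases down a group.
(A) Si (period 3, group 14) vs C (period 2, group 14): the stated order contradicts the simple trend.
(B) Cl (period 3, group 17) vs In (period 5, group 13): the stated order agrees with the simple trend.
(C) Cl (period 3, group 17) vs Sr (period 5, group 2): the stated order agrees with the simple trend.
The exception is (A): Si's larger, more diffuse 3p orbitals accept an added electron slightly more readily than C's compact 2p.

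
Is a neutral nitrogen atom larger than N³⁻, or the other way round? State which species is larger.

N³⁻

Forming N³⁻ adds 3 electrons to N. More electron–electron repulsion in the same shell, with unchanged nuclear charge, lets the cloud expand.
An anion is larger than its parent atom: N³⁻ > N.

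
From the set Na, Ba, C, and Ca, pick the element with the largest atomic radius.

Atomic radius shrinks across a period as nuclear charge pulls the same shell inward, and grows down a group as new shells are added.
These span different periods and groups, so the two trends combine.
Na > C: both effects reinforce here, so Na is clearly the larger of the two.
Ca > Na: period and group pull opposite ways; the down-group shift dominates (171 vs 155 pm).
Ba > Ca: Ba sits below Ca in group 2, so the down-group effect alone puts Ba larger.
Tabulated atomic radius (pm): C 75, Na 155, Ca 171, Ba 196.
The largest atomic radius among these belongs to Ba.

Ba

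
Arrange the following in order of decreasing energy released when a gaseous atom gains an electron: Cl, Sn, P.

P is in period 3, group 15; Cl is in period 3, group 17; Sn is in period 5, group 14.
EA tends to increase across a period and decrease down a group, though the pattern is less regular than for IE or radius.
Here both period and group differ, so the two effects have to be weighed against each other.
Sn > P: this pair runs against the simple trend — see the exception note.
Cl > Sn: relative to Sn, both the across-period and down-group shifts push Cl's electron affinity up.
Note the exception: Sn has a higher electron affinity than P, contrary to the simple trend — adding an electron to P's half-filled np³ subshell costs electron-pairing energy.
For reference (kJ/mol): P 72, Cl 349, Sn 107.
So from highest to lowest: Cl > Sn > P.

Cl, Sn, P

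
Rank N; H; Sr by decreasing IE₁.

N > H > Sr

H is in period 1, group 1; N is in period 2, group 15; Sr is in period 5, group 2.
First ionization energy rises across a period (greater Z_eff holds electrons more tightly) and falls down a group (valence electrons are farther from the nucleus).
These span different periods and groups, so the two trends combine.
H > Sr: the two effects oppose for this pair; the down-group effect wins (1312 vs 550 kJ/mol).
N > H: period and group pull opposite ways; the across-period shift dominates (1402 vs 1312 kJ/mol).
Tabulated first ionization energy (kJ/mol): H 1312, N 1402, Sr 550.
So from highest to lowest: N > H > Sr.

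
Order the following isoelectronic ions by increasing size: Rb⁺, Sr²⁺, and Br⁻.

All of these have 36 electrons, so size is governed by nuclear charge alone: the more protons, the stronger the pull on the same electron cloud, and the smaller the ion.
Nuclear charges: Sr²⁺ (Z=38), Rb⁺ (Z=37), Br⁻ (Z=35).
Smallest to largest: Sr²⁺ < Rb⁺ < Br⁻.

Sr²⁺, Rb⁺, Br⁻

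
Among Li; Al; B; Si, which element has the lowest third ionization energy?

Al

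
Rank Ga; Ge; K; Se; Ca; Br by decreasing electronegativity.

Br > Se > Ge > Ga > Ca > K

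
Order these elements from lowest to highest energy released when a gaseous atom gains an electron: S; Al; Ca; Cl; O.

Ca < Al < O < S < Cl

Electron affinity generally becomes more exothermic across a period toward the halogens and less exothermic down a group.
Here both period and group differ, so the two effects have to be weighed against each other.
Al > Ca: both effects reinforce here, so Al is clearly the higher of the two.
O > Al: relative to Al, both the across-period and down-group shifts push O's electron affinity up.
S > O: this pair runs against the simple trend — see the exception note.
Cl > S: both are in period 3; the period trend gives Cl the larger value.
Note the exception: S has a higher electron affinity than O, contrary to the simple trend — the compact 2p subshell of O repels the added electron more than S's larger 3p does.
Tabulated electron affinity (kJ/mol): O 141, Al 42, S 200, Cl 349, Ca 2.
So from lowest to highest: Ca < Al < O < S < Cl.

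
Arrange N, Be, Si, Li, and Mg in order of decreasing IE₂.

Li, N, Be, Si, Mg

The second ionization energy removes an electron from the +1 ion. For each element: N⁺ still has 4 valence electrons; Be⁺ still has 1 valence electron; Si⁺ still has 3 valence electrons; Li⁺ is the bare [He] core; Mg⁺ still has 1 valence electron.
Core electrons are held far more tightly than valence electrons, so Li tops the IE_2 order.
Valence configurations: N⁺ [He]2s²2p², Be⁺ [He]2s¹, Si⁺ [Ne]3s²3p¹, Mg⁺ [Ne]3s¹.
The numbers (kJ/mol): N 2856, Be 1757, Si 1577, Li 7298, Mg 1451.
Putting it together, IE_2: Mg < Si < Be < N < Li.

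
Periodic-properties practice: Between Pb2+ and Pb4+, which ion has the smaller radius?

Pb4+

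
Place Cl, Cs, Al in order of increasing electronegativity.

Cs, Al, Cl

Al is in period 3, group 13; Cl is in period 3, group 17; Cs is in period 6, group 1.
Smaller atoms with higher effective nuclear charge are more electronegative.
Neither a single period nor a single group — weigh both effects.
Al > Cs: relative to Cs, both the across-period and down-group shifts push Al's electronegativity up.
Cl > Al: both are in period 3; the period trend gives Cl the larger value.
Approximate values (Pauling): Al 1.61, Cl 3.16, Cs 0.79.
So from lowest to highest: Cs < Al < Cl.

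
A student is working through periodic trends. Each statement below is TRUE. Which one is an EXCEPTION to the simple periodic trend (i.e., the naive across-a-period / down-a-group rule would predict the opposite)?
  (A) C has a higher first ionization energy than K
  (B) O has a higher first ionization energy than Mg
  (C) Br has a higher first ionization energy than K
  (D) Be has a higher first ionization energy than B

(D)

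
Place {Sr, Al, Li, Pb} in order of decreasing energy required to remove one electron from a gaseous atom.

Pb > Al > Sr > Li

Li is in period 2, group 1; Al is in period 3, group 13; Sr is in period 5, group 2; Pb is in period 6, group 14.
Removing the outermost electron gets harder across a period and easier down a group.
These span different periods and groups, so the two trends combine.
Sr > Li: the two effects oppose for this pair; the across-period effect wins (550 vs 520 kJ/mol).
Al > Sr: relative to Sr, both the across-period and down-group shifts push Al's first ionization energy up.
Pb > Al: the two effects oppose for this pair; the across-period effect wins (716 vs 578 kJ/mol).
Tabulated first ionization energy (kJ/mol): Li 520, Al 578, Sr 550, Pb 716.
So from highest to lowest: Pb > Al > Sr > Li.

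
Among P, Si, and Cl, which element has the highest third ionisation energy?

Cl

Consider each +2 ion: P²⁺ still has 3 valence electrons; Si²⁺ still has 2 valence electrons; Cl²⁺ still has 5 valence electrons.
All are still removing valence electrons, so compare the +2 ions as you would atoms: IE_3 generally rises across a period (higher Z_eff) and falls down a group (larger shell), subject to the usual subshell exceptions.
Valence configurations: P²⁺ [Ne]3s²3p¹, Si²⁺ [Ne]3s², Cl²⁺ [Ne]3s²3p³.
P²⁺ loses a lone 3p electron whereas Si²⁺ must break into a filled 3s² pair, so IE_3(Si) > IE_3(P) even though P has the higher nuclear charge.
Approximate IE_3 values (kJ/mol): P 2914, Si 3232, Cl 3822.
So the third ionization energies run P < Si < Cl.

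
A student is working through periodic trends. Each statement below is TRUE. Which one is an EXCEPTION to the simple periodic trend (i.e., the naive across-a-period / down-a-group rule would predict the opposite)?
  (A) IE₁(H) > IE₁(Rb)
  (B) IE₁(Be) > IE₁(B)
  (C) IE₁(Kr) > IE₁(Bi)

(B)

The general trend: IE₁ increases across a period and decreases down a group.
(A) H (period 1, group 1) vs Rb (period 5, group 1): the stated order agrees with the simple trend.
(B) Be (period 2, group 2) vs B (period 2, group 13): the stated order contradicts the simple trend.
(C) Kr (period 4, group 18) vs Bi (period 6, group 15): the stated order agrees with the simple trend.
The exception is (B): removing B's lone 2p electron is easier than breaking Be's filled 2s².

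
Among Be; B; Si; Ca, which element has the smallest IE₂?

Ca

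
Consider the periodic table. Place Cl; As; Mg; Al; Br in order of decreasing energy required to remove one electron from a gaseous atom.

Cl, Br, As, Mg, Al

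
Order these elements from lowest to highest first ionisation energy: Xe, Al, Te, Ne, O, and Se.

O is in period 2, group 16; Ne is in period 2, group 18; Al is in period 3, group 13; Se is in period 4, group 16; Te is in period 5, group 16; Xe is in period 5, group 18.
IE₁ increases left→right with effective nuclear charge and decreases top→bottom as the valence shell moves farther out.
These span different periods and groups, so the two trends combine.
Te > Al: the two effects oppose for this pair; the across-period effect wins (869 vs 578 kJ/mol).
Se > Te: Se sits above Te in group 16, so the down-group effect alone puts Se higher.
Xe > Se: period and group pull opposite ways; the across-period shift dominates (1170 vs 941 kJ/mol).
O > Xe: period and group pull opposite ways; the down-group shift dominates (1314 vs 1170 kJ/mol).
Ne > O: Ne lies to the right of O in period 2, so the across-period effect alone puts Ne higher.
Tabulated first ionization energy (kJ/mol): O 1314, Ne 2081, Al 578, Se 941, Te 869, Xe 1170.
So from lowest to highest: Al < Te < Se < Xe < O < Ne.

Al < Te < Se < Xe < O < Ne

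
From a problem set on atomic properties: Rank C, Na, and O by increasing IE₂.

IE_2 is the cost of taking one more electron from the +1 cation: C⁺ still has 3 valence electrons; Na⁺ is the bare [Ne] core; O⁺ still has 5 valence electrons.
Breaking into a closed-shell core is much more expensive than removing a leftover valence electron — Na has the largest IE_2 here.
Valence configurations: C⁺ [He]2s²2p¹, O⁺ [He]2s²2p³.
The numbers (kJ/mol): C 2353, Na 4562, O 3388.
Hence IE_2: C < O < Na.

C < O < Na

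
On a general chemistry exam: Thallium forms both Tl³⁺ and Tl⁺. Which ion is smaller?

Both ions have Z = 81 protons, but Tl³⁺ has lost more electrons, so its remaining electrons feel a larger effective nuclear charge per electron and are pulled in more tightly.
Higher positive charge → smaller ion, so Tl⁺ > Tl³⁺.

Tl³⁺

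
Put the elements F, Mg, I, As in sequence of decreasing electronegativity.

F > I > As > Mg

F is in period 2, group 17; Mg is in period 3, group 2; As is in period 4, group 15; I is in period 5, group 17.
Smaller atoms with higher effective nuclear charge are more electronegative.
Here both period and group differ, so the two effects have to be weighed against each other.
As > Mg: the two effects oppose for this pair; the across-period effect wins (2.18 vs 1.31).
I > As: period and group pull opposite ways; the across-period shift dominates (2.66 vs 2.18).
F > I: they share group 17; the group trend gives F the larger value.
Tabulated electronegativity (Pauling): F 3.98, Mg 1.31, As 2.18, I 2.66.
So from highest to lowest: F > I > As > Mg.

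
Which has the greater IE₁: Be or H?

IE₁ increases left→right with effective nuclear charge and decreases top→bottom as the valence shell moves farther out.
These sit on a diagonal, where the across-period and down-group effects partly cancel.
H > Be: period and group pull opposite ways; the down-group shift dominates (1312 vs 900 kJ/mol).
For reference (kJ/mol): H 1312, Be 900.
So H has the greater IE₁ (H > Be).

H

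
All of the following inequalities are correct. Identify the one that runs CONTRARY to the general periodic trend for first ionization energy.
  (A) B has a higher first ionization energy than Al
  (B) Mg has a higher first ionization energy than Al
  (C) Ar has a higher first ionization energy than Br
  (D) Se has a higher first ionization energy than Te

The general trend: first ionization energy increases across a period and decreases down a group.
(A) B (period 2, group 13) vs Al (period 3, group 13): the stated order agrees with the simple trend.
(B) Mg (period 3, group 2) vs Al (period 3, group 13): the stated order contradicts the simple trend.
(C) Ar (period 3, group 18) vs Br (period 4, group 17): the stated order agrees with the simple trend.
(D) Se (period 4, group 16) vs Te (period 5, group 16): the stated order agrees with the simple trend.
The exception is (B): Al's single 3p electron is easier to remove than one from Mg's filled 3s².

(B)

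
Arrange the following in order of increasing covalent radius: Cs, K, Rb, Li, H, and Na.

H < Li < Na < K < Rb < Cs

H is in period 1, group 1; Li is in period 2, group 1; Na is in period 3, group 1; K is in period 4, group 1; Rb is in period 5, group 1; Cs is in period 6, group 1.
Moving right in a period, electrons are added to the same shell under a stronger nuclear pull, so atoms get smaller; moving down, a new shell is opened and atoms get larger.
All are in group 1, so atomic radius increases down the group.
So from smallest to largest: H < Li < Na < K < Rb < Cs.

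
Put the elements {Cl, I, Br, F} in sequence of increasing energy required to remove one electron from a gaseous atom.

F is in period 2, group 17; Cl is in period 3, group 17; Br is in period 4, group 17; I is in period 5, group 17.
Removing the outermost electron gets harder across a period and easier down a group.
All are in group 17, so first ionization energy increases up the group.
So from lowest to highest: I < Br < Cl < F.

I < Br < Cl < F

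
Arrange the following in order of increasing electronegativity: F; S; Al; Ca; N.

N is in period 2, group 15; F is in period 2, group 17; Al is in period 3, group 13; S is in period 3, group 16; Ca is in period 4, group 2.
Atoms toward the upper right of the periodic table pull bonding electrons most strongly.
Neither a single period nor a single group — weigh both effects.
Al > Ca: both effects reinforce here, so Al is clearly the higher of the two.
S > Al: both are in period 3; the period trend gives S the larger value.
N > S: the two effects oppose for this pair; the down-group effect wins (3.04 vs 2.58).
F > N: both are in period 2; the period trend gives F the larger value.
For reference (Pauling): N 3.04, F 3.98, Al 1.61, S 2.58, Ca 1.00.
So from lowest to highest: Ca < Al < S < N < F.

Ca < Al < S < N < F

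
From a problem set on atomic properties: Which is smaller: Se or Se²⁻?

Se

Forming Se²⁻ adds 2 electrons to Se. More electron–electron repulsion in the same shell, with unchanged nuclear charge, lets the cloud expand.
An anion is larger than its parent atom: Se²⁻ > Se.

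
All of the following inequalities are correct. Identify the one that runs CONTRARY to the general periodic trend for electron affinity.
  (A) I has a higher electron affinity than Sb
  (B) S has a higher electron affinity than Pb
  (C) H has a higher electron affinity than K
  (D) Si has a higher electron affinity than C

(D)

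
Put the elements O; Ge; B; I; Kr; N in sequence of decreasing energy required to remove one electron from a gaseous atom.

IE₁ increases left→right with effective nuclear charge and decreases top→bottom as the valence shell moves farther out.
Here both period and group differ, so the two effects have to be weighed against each other.
B > Ge: period and group pull opposite ways; the down-group shift dominates (801 vs 762 kJ/mol).
I > B: the two effects oppose for this pair; the across-period effect wins (1008 vs 801 kJ/mol).
O > I: period and group pull opposite ways; the down-group shift dominates (1314 vs 1008 kJ/mol).
Kr > O: the two effects oppose for this pair; the across-period effect wins (1351 vs 1314 kJ/mol).
N > Kr: period and group pull opposite ways; the down-group shift dominates (1402 vs 1351 kJ/mol).
Note the exception: N has a higher first ionization energy than O, contrary to the simple trend — pairing an electron in O's 2p⁴ costs repulsion energy, so O ionizes more easily than half-filled N (2p³).
For reference (kJ/mol): B 801, N 1402, O 1314, Ge 762, Kr 1351, I 1008.
So from highest to lowest: N > Kr > O > I > B > Ge.

N, Kr, O, I, B, Ge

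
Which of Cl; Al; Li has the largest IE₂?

Li

Consider each +1 ion: Cl⁺ still has 6 valence electrons; Al⁺ still has 2 valence electrons; Li⁺ is the bare [He] core.
Breaking into a closed-shell core is much more expensive than removing a leftover valence electron — Li has the largest IE_2 here.
Valence configurations: Cl⁺ [Ne]3s²3p⁴, Al⁺ [Ne]3s².
The numbers (kJ/mol): Cl 2298, Al 1817, Li 7298.
Putting it together, IE_2: Al < Cl < Li.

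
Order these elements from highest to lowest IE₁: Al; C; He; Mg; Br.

He > Br > C > Mg > Al

He is in period 1, group 18; C is in period 2, group 14; Mg is in period 3, group 2; Al is in period 3, group 13; Br is in period 4, group 17.
Across a period the outer electron is held more tightly (higher IE₁); down a group it sits in a higher shell, more shielded, and comes off more easily.
Here both period and group differ, so the two effects have to be weighed against each other.
Mg > Al: this pair runs against the simple trend — see the exception note.
C > Mg: both effects reinforce here, so C is clearly the higher of the two.
Br > C: the two effects oppose for this pair; the across-period effect wins (1140 vs 1086 kJ/mol).
He > Br: both effects reinforce here, so He is clearly the higher of the two.
Note the exception: Mg has a higher first ionization energy than Al, contrary to the simple trend — Al's single 3p electron is easier to remove than one from Mg's filled 3s².
For reference (kJ/mol): He 2372, C 1086, Mg 738, Al 578, Br 1140.
So from highest to lowest: He > Br > C > Mg > Al.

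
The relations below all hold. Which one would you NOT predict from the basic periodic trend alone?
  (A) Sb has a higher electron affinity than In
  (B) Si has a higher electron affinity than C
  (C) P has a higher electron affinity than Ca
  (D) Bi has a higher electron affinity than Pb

(B)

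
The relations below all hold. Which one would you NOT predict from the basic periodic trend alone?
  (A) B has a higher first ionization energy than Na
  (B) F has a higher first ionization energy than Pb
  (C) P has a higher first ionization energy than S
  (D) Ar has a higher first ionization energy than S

(C)

The general trend: first ionization energy increases across a period and decreases down a group.
(A) B (period 2, group 13) vs Na (period 3, group 1): the stated order agrees with the simple trend.
(B) F (period 2, group 17) vs Pb (period 6, group 14): the stated order agrees with the simple trend.
(C) P (period 3, group 15) vs S (period 3, group 16): the stated order contradicts the simple trend.
(D) Ar (period 3, group 18) vs S (period 3, group 16): the stated order agrees with the simple trend.
The exception is (C): S (3p⁴) ionizes more easily than half-filled P (3p³) because the paired 3p electron in S is pushed out by e⁻–e⁻ repulsion.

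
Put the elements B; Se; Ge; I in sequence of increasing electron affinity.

B, Ge, Se, I

B is in period 2, group 13; Ge is in period 4, group 14; Se is in period 4, group 16; I is in period 5, group 17.
Adding an electron releases more energy for atoms nearer the top right (short of the noble gases).
These span different periods and groups, so the two trends combine.
Ge > B: period and group pull opposite ways; the across-period shift dominates (119 vs 27 kJ/mol).
Se > Ge: both are in period 4; the period trend gives Se the larger value.
I > Se: the two effects oppose for this pair; the across-period effect wins (295 vs 195 kJ/mol).
Approximate values (kJ/mol): B 27, Ge 119, Se 195, I 295.
So from lowest to highest: B < Ge < Se < I.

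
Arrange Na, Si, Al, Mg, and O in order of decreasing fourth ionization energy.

Al > Mg > Na > O > Si

IE_4 is the cost of taking one more electron from the +3 cation: Na³⁺ is already 2 electrons into the core; Si³⁺ still has 1 valence electron; Al³⁺ is the bare [Ne] core; Mg³⁺ is already 1 electron into the core; O³⁺ still has 3 valence electrons.
Core electrons are held far more tightly than valence electrons, so Na, Mg and Al top the IE_4 order.
Valence configurations: Si³⁺ [Ne]3s¹, O³⁺ [He]2s²2p¹.
Approximate IE_4 values (kJ/mol): Na 9543, Si 4356, Al 11577, Mg 10543, O 7469.
Putting it together, IE_4: Si < O < Na < Mg < Al.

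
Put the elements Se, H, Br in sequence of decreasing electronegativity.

H is in period 1, group 1; Se is in period 4, group 16; Br is in period 4, group 17.
Electronegativity increases across a period and decreases down a group, tracking effective nuclear charge and atomic size.
Neither a single period nor a single group — weigh both effects.
Se > H: the two effects oppose for this pair; the across-period effect wins (2.55 vs 2.20).
Br > Se: Br lies to the right of Se in period 4, so the across-period effect alone puts Br higher.
Tabulated electronegativity (Pauling): H 2.20, Se 2.55, Br 2.96.
So from highest to lowest: Br > Se > H.

Br, Se, H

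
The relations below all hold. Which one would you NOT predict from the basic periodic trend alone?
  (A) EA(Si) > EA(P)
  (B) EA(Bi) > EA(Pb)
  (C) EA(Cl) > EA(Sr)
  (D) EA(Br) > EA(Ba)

(A)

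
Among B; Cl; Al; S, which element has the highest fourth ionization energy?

The fourth ionization energy removes an electron from the +3 ion. For each element: B³⁺ is the bare [He] core; Cl³⁺ still has 4 valence electrons; Al³⁺ is the bare [Ne] core; S³⁺ still has 3 valence electrons.
Pulling an electron out of a noble-gas core costs far more than removing a remaining valence electron, so Al and B sit at the high end of IE_4.
Valence configurations: Cl³⁺ [Ne]3s²3p², S³⁺ [Ne]3s²3p¹.
The numbers (kJ/mol): B 25026, Cl 5159, Al 11577, S 4556.
Putting it together, IE_4: S < Cl < Al < B.

B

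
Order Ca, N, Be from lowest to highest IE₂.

Ca < Be < N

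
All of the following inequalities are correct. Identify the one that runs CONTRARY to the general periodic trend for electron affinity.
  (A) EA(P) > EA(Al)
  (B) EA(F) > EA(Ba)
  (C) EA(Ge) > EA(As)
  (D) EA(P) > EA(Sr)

(C)

The general trend: electron affinity increases across a period and decreases down a group.
(A) P (period 3, group 15) vs Al (period 3, group 13): the stated order agrees with the simple trend.
(B) F (period 2, group 17) vs Ba (period 6, group 2): the stated order agrees with the simple trend.
(C) Ge (period 4, group 14) vs As (period 4, group 15): the stated order contradicts the simple trend.
(D) P (period 3, group 15) vs Sr (period 5, group 2): the stated order agrees with the simple trend.
The exception is (C): adding an electron to As's half-filled 4p³ is unfavourable, so Ge (4p²) has the more exothermic EA.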